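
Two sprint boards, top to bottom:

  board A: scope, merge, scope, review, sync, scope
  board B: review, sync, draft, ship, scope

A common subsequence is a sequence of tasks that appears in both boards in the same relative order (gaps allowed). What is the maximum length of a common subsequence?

3

Pick review at board A[4]=board B[1], sync at board A[5]=board B[2], scope at board A[6]=board B[5]; all 3 tasks appear in both, in order. The LCS DP gives dp[6][5] = 3, so this is optimal.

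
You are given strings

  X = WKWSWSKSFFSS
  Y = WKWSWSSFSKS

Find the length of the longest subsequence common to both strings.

10

Taking W (X #1, Y #1); then K (X #2, Y #2); then W (X #3, Y #3); then S (X #4, Y #4); then W (X #5, Y #5); then S (X #6, Y #6); then S (X #8, Y #7); then F (X #10, Y #8); then S (X #11, Y #9); then S (X #12, Y #11) gives a common subsequence of length 10. dp[12][11] = 10 confirms this is the maximum.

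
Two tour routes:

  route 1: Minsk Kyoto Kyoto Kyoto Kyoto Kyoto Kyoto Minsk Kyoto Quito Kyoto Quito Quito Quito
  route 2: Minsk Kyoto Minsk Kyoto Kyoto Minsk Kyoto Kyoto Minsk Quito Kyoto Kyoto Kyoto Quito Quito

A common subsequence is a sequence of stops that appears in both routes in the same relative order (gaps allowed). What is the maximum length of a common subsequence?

Taking Minsk (route 1 #1, route 2 #1) → Kyoto (route 1 #2, route 2 #2) → Kyoto (route 1 #3, route 2 #4) → Kyoto (route 1 #4, route 2 #5) → Kyoto (route 1 #5, route 2 #7) → Kyoto (route 1 #6, route 2 #8) → Kyoto (route 1 #7, route 2 #11) → Kyoto (route 1 #9, route 2 #12) → Kyoto (route 1 #11, route 2 #13) → Quito (route 1 #13, route 2 #14) → Quito (route 1 #14, route 2 #15) gives a common subsequence of length 11, and the DP table's final entry dp[14][15] is also 11, so no common subsequence is longer.

11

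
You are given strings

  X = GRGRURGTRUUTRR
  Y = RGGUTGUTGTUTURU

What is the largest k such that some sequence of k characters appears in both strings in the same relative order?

Taking G (X #1, Y #3); then G (X #3, Y #6); then U (X #5, Y #7); then G (X #7, Y #9); then T (X #8, Y #10); then U (X #10, Y #11); then U (X #11, Y #13); then R (X #13, Y #14) gives a common subsequence of length 8. dp[14][15] = 8 confirms this is the maximum.

8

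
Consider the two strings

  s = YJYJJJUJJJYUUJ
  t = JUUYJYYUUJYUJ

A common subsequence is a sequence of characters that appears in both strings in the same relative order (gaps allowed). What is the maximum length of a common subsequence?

Taking Y at s[1]=t[4] → J at s[2]=t[5] → Y at s[3]=t[7] → U at s[7]=t[9] → J at s[10]=t[10] → Y at s[11]=t[11] → U at s[13]=t[12] → J at s[14]=t[13] gives a common subsequence of length 8. The LCS DP gives dp[14][13] = 8, so this is optimal.

8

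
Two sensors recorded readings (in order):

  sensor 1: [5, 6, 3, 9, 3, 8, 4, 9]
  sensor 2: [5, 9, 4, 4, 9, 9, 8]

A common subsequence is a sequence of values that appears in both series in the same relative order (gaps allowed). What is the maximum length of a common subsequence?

Pick 5 [1,1], then 9 [4,2], then 4 [7,4], then 9 [8,6]; all 4 values appear in both, in order. The LCS DP gives dp[8][7] = 4, so this is optimal.

4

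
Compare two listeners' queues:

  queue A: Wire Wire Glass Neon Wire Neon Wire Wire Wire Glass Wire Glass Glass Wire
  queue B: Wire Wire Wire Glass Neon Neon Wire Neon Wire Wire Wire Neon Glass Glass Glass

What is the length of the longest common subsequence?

Taking Wire [1,2]; then Wire [2,3]; then Glass [3,4]; then Neon [4,6]; then Wire [5,7]; then Neon [6,8]; then Wire [7,9]; then Wire [8,10]; then Wire [9,11]; then Glass [10,13]; then Glass [12,14]; then Glass [13,15] gives a common subsequence of length 12. dp[14][15] = 12 confirms this is the maximum.

12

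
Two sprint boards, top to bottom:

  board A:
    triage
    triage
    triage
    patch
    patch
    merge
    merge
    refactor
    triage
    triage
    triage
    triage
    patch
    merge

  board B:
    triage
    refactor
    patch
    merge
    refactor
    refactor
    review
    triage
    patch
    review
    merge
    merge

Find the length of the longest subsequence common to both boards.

Match triage [1,1], patch [5,3], merge [6,4], refactor [8,6], triage [12,8], patch [13,9], merge [14,12] — 7 tasks in the same relative order in both. dp[14][12] = 7 confirms this is the maximum.

7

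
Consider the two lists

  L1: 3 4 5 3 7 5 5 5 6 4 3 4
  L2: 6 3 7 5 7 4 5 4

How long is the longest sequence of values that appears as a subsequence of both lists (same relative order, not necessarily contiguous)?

5

One common subsequence of length 5: 3 at L1[1]=L2[2] → 5 at L1[3]=L2[4] → 7 at L1[5]=L2[5] → 5 at L1[8]=L2[7] → 4 at L1[12]=L2[8]. dp[12][8] = 5 confirms this is the maximum.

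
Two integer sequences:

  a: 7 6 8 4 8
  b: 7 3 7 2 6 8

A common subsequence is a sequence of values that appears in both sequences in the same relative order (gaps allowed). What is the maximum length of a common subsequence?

3

Pick 7 at a[1]=b[3], 6 at a[2]=b[5], 8 at a[5]=b[6]; all 3 values appear in both, in order. Since dp[5][6] = 3, nothing longer is possible.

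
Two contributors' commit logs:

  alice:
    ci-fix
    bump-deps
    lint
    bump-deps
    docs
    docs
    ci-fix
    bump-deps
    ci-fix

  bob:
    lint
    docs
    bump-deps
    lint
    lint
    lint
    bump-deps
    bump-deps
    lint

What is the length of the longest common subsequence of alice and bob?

Pick bump-deps at alice[2]=bob[3]; then lint at alice[3]=bob[6]; then bump-deps at alice[4]=bob[7]; then bump-deps at alice[8]=bob[8]; all 4 commits appear in both, in order. The LCS DP gives dp[9][9] = 4, so this is optimal.

4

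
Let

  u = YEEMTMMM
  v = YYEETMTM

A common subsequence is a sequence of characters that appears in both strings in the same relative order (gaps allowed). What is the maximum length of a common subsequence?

Taking Y [1,2]; then E [2,3]; then E [3,4]; then M [4,6]; then T [5,7]; then M [8,8] gives a common subsequence of length 6. dp[8][8] = 6 confirms this is the maximum.

6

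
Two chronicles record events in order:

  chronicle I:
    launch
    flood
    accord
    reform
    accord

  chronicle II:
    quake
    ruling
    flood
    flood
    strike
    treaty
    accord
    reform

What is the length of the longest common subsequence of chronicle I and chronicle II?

3

Match flood at chronicle I[2]=chronicle II[4] → accord at chronicle I[3]=chronicle II[7] → reform at chronicle I[4]=chronicle II[8] — 3 events in the same relative order in both, and the DP table's final entry dp[5][8] is also 3, so no common subsequence is longer.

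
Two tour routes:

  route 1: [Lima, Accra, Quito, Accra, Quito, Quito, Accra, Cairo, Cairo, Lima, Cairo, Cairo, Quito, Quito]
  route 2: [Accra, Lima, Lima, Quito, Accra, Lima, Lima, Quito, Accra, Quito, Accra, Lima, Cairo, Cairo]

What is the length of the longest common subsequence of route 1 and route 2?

Taking Lima at route 1[1]=route 2[3], Accra at route 1[2]=route 2[5], Quito at route 1[3]=route 2[8], Accra at route 1[4]=route 2[9], Quito at route 1[6]=route 2[10], Accra at route 1[7]=route 2[11], Lima at route 1[10]=route 2[12], Cairo at route 1[11]=route 2[13], Cairo at route 1[12]=route 2[14] gives a common subsequence of length 9. The LCS DP gives dp[14][14] = 9, so this is optimal.

9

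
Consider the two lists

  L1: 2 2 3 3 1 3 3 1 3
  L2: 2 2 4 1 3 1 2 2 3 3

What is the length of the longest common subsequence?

6

Let dp[i][j] be the LCS length of the first i values of L1 and the first j values of L2. dp[i][j] = dp[i-1][j-1]+1 when the i-th and j-th values match, else max(dp[i-1][j], dp[i][j-1]).
    ·  2  2  4  1  3  1  2  2  3  3
 ·  0  0  0  0  0  0  0  0  0  0  0
 2  0  1  1  1  1  1  1  1  1  1  1
 2  0  1  2  2  2  2  2  2  2  2  2
 3  0  1  2  2  2  3  3  3  3  3  3
 3  0  1  2  2  2  3  3  3  3  4  4
 1  0  1  2  2  3  3  4  4  4  4  4
 3  0  1  2  2  3  4  4  4  4  5  5
 3  0  1  2  2  3  4  4  4  4  5  6
 1  0  1  2  2  3  4  5  5  5  5  6
 3  0  1  2  2  3  4  5  5  5  6  6
dp[9][10] = 6. One LCS (by backtracking along matches): 2, 2, 3, 1, 3, 3.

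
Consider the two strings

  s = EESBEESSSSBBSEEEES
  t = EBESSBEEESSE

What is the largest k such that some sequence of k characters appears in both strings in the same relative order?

Pick E (s #2, t #1) → B (s #4, t #2) → E (s #6, t #3) → S (s #9, t #4) → S (s #10, t #5) → B (s #12, t #6) → E (s #14, t #7) → E (s #15, t #8) → E (s #16, t #9) → E (s #17, t #12); all 10 characters appear in both, in order. dp[18][12] = 10 confirms this is the maximum.

10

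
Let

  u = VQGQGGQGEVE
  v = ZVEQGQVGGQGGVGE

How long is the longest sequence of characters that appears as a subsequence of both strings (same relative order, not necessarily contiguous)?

Taking V [1,2]; then Q [2,4]; then G [3,5]; then Q [4,6]; then G [5,8]; then G [6,9]; then Q [7,10]; then G [8,12]; then V [10,13]; then E [11,15] gives a common subsequence of length 10. dp[11][15] = 10 confirms this is the maximum.

10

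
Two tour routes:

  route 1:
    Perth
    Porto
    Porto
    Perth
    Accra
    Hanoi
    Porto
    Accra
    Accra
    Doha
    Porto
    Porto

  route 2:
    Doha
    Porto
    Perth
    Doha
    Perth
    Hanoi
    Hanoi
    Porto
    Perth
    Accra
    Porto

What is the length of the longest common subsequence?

Taking Perth (route 1 #1, route 2 #3), then Perth (route 1 #4, route 2 #5), then Hanoi (route 1 #6, route 2 #7), then Porto (route 1 #7, route 2 #8), then Accra (route 1 #9, route 2 #10), then Porto (route 1 #12, route 2 #11) gives a common subsequence of length 6. The LCS DP gives dp[12][11] = 6, so this is optimal.

6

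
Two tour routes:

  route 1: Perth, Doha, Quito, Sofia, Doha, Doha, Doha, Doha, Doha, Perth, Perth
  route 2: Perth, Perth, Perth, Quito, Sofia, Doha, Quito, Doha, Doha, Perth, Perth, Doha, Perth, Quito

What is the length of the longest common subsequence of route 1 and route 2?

Match Perth (route 1 #1, route 2 #3), Quito (route 1 #3, route 2 #4), Sofia (route 1 #4, route 2 #5), Doha (route 1 #5, route 2 #6), Doha (route 1 #6, route 2 #8), Doha (route 1 #7, route 2 #9), Doha (route 1 #9, route 2 #12), Perth (route 1 #10, route 2 #13) — 8 stops in the same relative order in both. Since dp[11][14] = 8, nothing longer is possible.

8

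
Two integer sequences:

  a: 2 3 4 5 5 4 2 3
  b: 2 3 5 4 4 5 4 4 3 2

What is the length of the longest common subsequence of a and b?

Let dp[i][j] be the LCS length of the first i values of a and the first j values of b. dp[i][j] = dp[i-1][j-1]+1 when the i-th and j-th values match, else max(dp[i-1][j], dp[i][j-1]).
    ·  2  3  5  4  4  5  4  4  3  2
 ·  0  0  0  0  0  0  0  0  0  0  0
 2  0  1  1  1  1  1  1  1  1  1  1
 3  0  1  2  2  2  2  2  2  2  2  2
 4  0  1  2  2  3  3  3  3  3  3  3
 5  0  1  2  3  3  3  4  4  4  4  4
 5  0  1  2  3  3  3  4  4  4  4  4
 4  0  1  2  3  4  4  4  5  5  5  5
 2  0  1  2  3  4  4  4  5  5  5  6
 3  0  1  2  3  4  4  4  5  5  6  6
dp[8][10] = 6. One LCS (by backtracking along matches): 2, 3, 4, 5, 4, 2.

6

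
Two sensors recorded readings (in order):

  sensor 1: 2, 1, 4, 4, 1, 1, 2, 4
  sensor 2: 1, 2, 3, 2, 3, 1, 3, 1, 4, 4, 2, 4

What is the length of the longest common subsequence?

6

One common subsequence of length 6: 2 (sensor 1 #1, sensor 2 #4), 1 (sensor 1 #2, sensor 2 #8), 4 (sensor 1 #3, sensor 2 #9), 4 (sensor 1 #4, sensor 2 #10), 2 (sensor 1 #7, sensor 2 #11), 4 (sensor 1 #8, sensor 2 #12), and the DP table's final entry dp[8][12] is also 6, so no common subsequence is longer.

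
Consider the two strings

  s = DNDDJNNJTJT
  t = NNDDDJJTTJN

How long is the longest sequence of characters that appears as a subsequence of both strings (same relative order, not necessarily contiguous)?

Let dp[i][j] be the LCS length of the first i characters of s and the first j characters of t. dp[i][j] = dp[i-1][j-1]+1 when the i-th and j-th characters match, else max(dp[i-1][j], dp[i][j-1]).
    ·  N  N  D  D  D  J  J  T  T  J  N
 ·  0  0  0  0  0  0  0  0  0  0  0  0
 D  0  0  0  1  1  1  1  1  1  1  1  1
 N  0  1  1  1  1  1  1  1  1  1  1  2
 D  0  1  1  2  2  2  2  2  2  2  2  2
 D  0  1  1  2  3  3  3  3  3  3  3  3
 J  0  1  1  2  3  3  4  4  4  4  4  4
 N  0  1  2  2  3  3  4  4  4  4  4  5
 N  0  1  2  2  3  3  4  4  4  4  4  5
 J  0  1  2  2  3  3  4  5  5  5  5  5
 T  0  1  2  2  3  3  4  5  6  6  6  6
 J  0  1  2  2  3  3  4  5  6  6  7  7
 T  0  1  2  2  3  3  4  5  6  7  7  7
dp[11][11] = 7. One LCS (by backtracking along matches): DDDJJTJ.

7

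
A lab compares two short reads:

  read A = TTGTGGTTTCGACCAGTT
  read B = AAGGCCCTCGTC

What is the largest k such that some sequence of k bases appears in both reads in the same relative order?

7

Taking G [3,3] → G [5,4] → C [10,6] → C [13,7] → C [14,9] → G [16,10] → T [17,11] gives a common subsequence of length 7. Since dp[18][12] = 7, nothing longer is possible.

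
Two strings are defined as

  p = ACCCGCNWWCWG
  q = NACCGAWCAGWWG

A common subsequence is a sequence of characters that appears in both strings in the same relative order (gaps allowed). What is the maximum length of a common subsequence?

Taking A at p[1]=q[2], C at p[2]=q[3], C at p[3]=q[4], C at p[4]=q[8], G at p[5]=q[10], W at p[9]=q[11], W at p[11]=q[12], G at p[12]=q[13] gives a common subsequence of length 8, and the DP table's final entry dp[12][13] is also 8, so no common subsequence is longer.

8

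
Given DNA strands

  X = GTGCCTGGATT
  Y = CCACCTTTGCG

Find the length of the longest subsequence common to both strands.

5

Let dp[i][j] be the LCS length of the first i bases of X and the first j bases of Y. dp[i][j] = dp[i-1][j-1]+1 when the i-th and j-th bases match, else max(dp[i-1][j], dp[i][j-1]).
    ·  C  C  A  C  C  T  T  T  G  C  G
 ·  0  0  0  0  0  0  0  0  0  0  0  0
 G  0  0  0  0  0  0  0  0  0  1  1  1
 T  0  0  0  0  0  0  1  1  1  1  1  1
 G  0  0  0  0  0  0  1  1  1  2  2  2
 C  0  1  1  1  1  1  1  1  1  2  3  3
 C  0  1  2  2  2  2  2  2  2  2  3  3
 T  0  1  2  2  2  2  3  3  3  3  3  3
 G  0  1  2  2  2  2  3  3  3  4  4  4
 G  0  1  2  2  2  2  3  3  3  4  4  5
 A  0  1  2  3  3  3  3  3  3  4  4  5
 T  0  1  2  3  3  3  4  4  4  4  4  5
 T  0  1  2  3  3  3  4  5  5  5  5  5
dp[11][11] = 5. One LCS (by backtracking along matches): CCTGG.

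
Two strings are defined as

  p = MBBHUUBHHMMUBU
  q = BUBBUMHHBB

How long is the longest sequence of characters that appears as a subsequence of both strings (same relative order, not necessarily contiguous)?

6

Match B [2,3] → B [3,4] → U [5,5] → H [8,7] → H [9,8] → B [13,10] — 6 characters in the same relative order in both. The LCS DP gives dp[14][10] = 6, so this is optimal.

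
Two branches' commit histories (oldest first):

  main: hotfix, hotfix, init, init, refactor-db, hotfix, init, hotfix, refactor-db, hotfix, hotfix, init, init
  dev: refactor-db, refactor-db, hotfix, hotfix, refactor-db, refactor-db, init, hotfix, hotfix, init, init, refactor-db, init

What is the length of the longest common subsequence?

8

One common subsequence of length 8: hotfix at main[1]=dev[3]; then hotfix at main[2]=dev[4]; then refactor-db at main[5]=dev[6]; then init at main[7]=dev[7]; then hotfix at main[8]=dev[8]; then hotfix at main[10]=dev[9]; then init at main[12]=dev[11]; then init at main[13]=dev[13]. dp[13][13] = 8 confirms this is the maximum.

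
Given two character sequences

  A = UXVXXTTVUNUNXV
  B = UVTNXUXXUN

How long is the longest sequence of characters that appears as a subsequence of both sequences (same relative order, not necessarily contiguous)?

6

Let dp[i][j] be the LCS length of the first i characters of A and the first j characters of B. dp[i][j] = dp[i-1][j-1]+1 when the i-th and j-th characters match, else max(dp[i-1][j], dp[i][j-1]).
    ·  U  V  T  N  X  U  X  X  U  N
 ·  0  0  0  0  0  0  0  0  0  0  0
 U  0  1  1  1  1  1  1  1  1  1  1
 X  0  1  1  1  1  2  2  2  2  2  2
 V  0  1  2  2  2  2  2  2  2  2  2
 X  0  1  2  2  2  3  3  3  3  3  3
 X  0  1  2  2  2  3  3  4  4  4  4
 T  0  1  2  3  3  3  3  4  4  4  4
 T  0  1  2  3  3  3  3  4  4  4  4
 V  0  1  2  3  3  3  3  4  4  4  4
 U  0  1  2  3  3  3  4  4  4  5  5
 N  0  1  2  3  4  4  4  4  4  5  6
 U  0  1  2  3  4  4  5  5  5  5  6
 N  0  1  2  3  4  4  5  5  5  5  6
 X  0  1  2  3  4  5  5  6  6  6  6
 V  0  1  2  3  4  5  5  6  6  6  6
dp[14][10] = 6. One LCS (by backtracking along matches): UXXXUN.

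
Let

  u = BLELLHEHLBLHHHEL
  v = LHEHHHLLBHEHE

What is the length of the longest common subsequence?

Taking L (u #2, v #1), then E (u #3, v #3), then H (u #6, v #5), then H (u #8, v #6), then L (u #9, v #8), then B (u #10, v #9), then H (u #12, v #10), then H (u #14, v #12), then E (u #15, v #13) gives a common subsequence of length 9. The LCS DP gives dp[16][13] = 9, so this is optimal.

9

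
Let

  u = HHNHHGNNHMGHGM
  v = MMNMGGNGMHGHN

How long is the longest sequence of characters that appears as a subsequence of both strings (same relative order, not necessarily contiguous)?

6

Pick N (u #3, v #3), G (u #6, v #6), N (u #7, v #7), H (u #9, v #10), G (u #11, v #11), H (u #12, v #12); all 6 characters appear in both, in order. The LCS DP gives dp[14][13] = 6, so this is optimal.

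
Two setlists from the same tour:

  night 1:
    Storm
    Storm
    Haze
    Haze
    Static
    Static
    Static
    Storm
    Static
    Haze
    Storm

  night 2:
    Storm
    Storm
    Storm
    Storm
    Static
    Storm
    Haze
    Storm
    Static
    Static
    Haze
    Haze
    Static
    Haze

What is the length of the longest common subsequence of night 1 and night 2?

Match Storm at night 1[1]=night 2[4], Storm at night 1[2]=night 2[6], Haze at night 1[3]=night 2[7], Static at night 1[5]=night 2[9], Static at night 1[6]=night 2[10], Static at night 1[9]=night 2[13], Haze at night 1[10]=night 2[14] — 7 songs in the same relative order in both. The LCS DP gives dp[11][14] = 7, so this is optimal.

7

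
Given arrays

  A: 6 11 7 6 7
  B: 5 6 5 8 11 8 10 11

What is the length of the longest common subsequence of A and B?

2

Match 6 [1,2], 11 [2,8] — 2 values in the same relative order in both. Since dp[5][8] = 2, nothing longer is possible.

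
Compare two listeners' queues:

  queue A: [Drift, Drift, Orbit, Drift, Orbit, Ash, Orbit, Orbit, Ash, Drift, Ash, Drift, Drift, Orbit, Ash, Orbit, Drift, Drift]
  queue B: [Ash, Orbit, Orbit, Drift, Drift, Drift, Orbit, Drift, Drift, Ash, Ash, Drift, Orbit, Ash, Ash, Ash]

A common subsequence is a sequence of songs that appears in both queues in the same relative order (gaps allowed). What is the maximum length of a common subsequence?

9

Pick Drift (queue A #1, queue B #5) → Drift (queue A #2, queue B #6) → Orbit (queue A #3, queue B #7) → Drift (queue A #4, queue B #9) → Ash (queue A #6, queue B #11) → Orbit (queue A #8, queue B #13) → Ash (queue A #9, queue B #14) → Ash (queue A #11, queue B #15) → Ash (queue A #15, queue B #16); all 9 songs appear in both, in order. The LCS DP gives dp[18][16] = 9, so this is optimal.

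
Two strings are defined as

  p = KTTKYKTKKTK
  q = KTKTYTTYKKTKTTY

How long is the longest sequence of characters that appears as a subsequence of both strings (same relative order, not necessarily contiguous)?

Taking K at p[1]=q[1] → T at p[2]=q[2] → T at p[3]=q[4] → Y at p[5]=q[5] → T at p[7]=q[7] → K at p[8]=q[9] → K at p[9]=q[10] → T at p[10]=q[11] → K at p[11]=q[12] gives a common subsequence of length 9. dp[11][15] = 9 confirms this is the maximum.

9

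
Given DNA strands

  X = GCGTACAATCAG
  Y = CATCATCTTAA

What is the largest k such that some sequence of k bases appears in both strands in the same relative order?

7

Let dp[i][j] be the LCS length of the first i bases of X and the first j bases of Y. dp[i][j] = dp[i-1][j-1]+1 when the i-th and j-th bases match, else max(dp[i-1][j], dp[i][j-1]).
    ·  C  A  T  C  A  T  C  T  T  A  A
 ·  0  0  0  0  0  0  0  0  0  0  0  0
 G  0  0  0  0  0  0  0  0  0  0  0  0
 C  0  1  1  1  1  1  1  1  1  1  1  1
 G  0  1  1  1  1  1  1  1  1  1  1  1
 T  0  1  1  2  2  2  2  2  2  2  2  2
 A  0  1  2  2  2  3  3  3  3  3  3  3
 C  0  1  2  2  3  3  3  4  4  4  4  4
 A  0  1  2  2  3  4  4  4  4  4  5  5
 A  0  1  2  2  3  4  4  4  4  4  5  6
 T  0  1  2  3  3  4  5  5  5  5  5  6
 C  0  1  2  3  4  4  5  6  6  6  6  6
 A  0  1  2  3  4  5  5  6  6  6  7  7
 G  0  1  2  3  4  5  5  6  6  6  7  7
dp[12][11] = 7. One LCS (by backtracking along matches): CTCATCA.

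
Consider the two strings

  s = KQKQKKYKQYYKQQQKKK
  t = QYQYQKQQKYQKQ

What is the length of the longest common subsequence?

9

Pick Q (s #2, t #1); then Q (s #4, t #3); then Y (s #7, t #4); then Q (s #9, t #5); then K (s #12, t #6); then Q (s #13, t #7); then Q (s #14, t #8); then Q (s #15, t #11); then K (s #16, t #12); all 9 characters appear in both, in order. dp[18][13] = 9 confirms this is the maximum.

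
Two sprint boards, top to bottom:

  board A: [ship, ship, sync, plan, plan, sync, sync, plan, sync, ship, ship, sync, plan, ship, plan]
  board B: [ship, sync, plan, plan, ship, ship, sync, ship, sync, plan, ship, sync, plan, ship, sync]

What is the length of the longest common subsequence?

11

Match ship [2,1], then sync [3,2], then plan [4,3], then plan [5,4], then sync [6,7], then sync [7,9], then plan [8,10], then ship [11,11], then sync [12,12], then plan [13,13], then ship [14,14] — 11 tasks in the same relative order in both. The LCS DP gives dp[15][15] = 11, so this is optimal.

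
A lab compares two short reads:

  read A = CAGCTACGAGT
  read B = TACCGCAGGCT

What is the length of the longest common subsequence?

7

Match C (read A #1, read B #4), G (read A #3, read B #5), C (read A #4, read B #6), A (read A #6, read B #7), G (read A #8, read B #8), G (read A #10, read B #9), T (read A #11, read B #11) — 7 bases in the same relative order in both. The LCS DP gives dp[11][11] = 7, so this is optimal.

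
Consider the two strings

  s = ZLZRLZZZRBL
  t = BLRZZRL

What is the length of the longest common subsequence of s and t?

6

Let dp[i][j] be the LCS length of the first i characters of s and the first j characters of t. dp[i][j] = dp[i-1][j-1]+1 when the i-th and j-th characters match, else max(dp[i-1][j], dp[i][j-1]).
    ·  B  L  R  Z  Z  R  L
 ·  0  0  0  0  0  0  0  0
 Z  0  0  0  0  1  1  1  1
 L  0  0  1  1  1  1  1  2
 Z  0  0  1  1  2  2  2  2
 R  0  0  1  2  2  2  3  3
 L  0  0  1  2  2  2  3  4
 Z  0  0  1  2  3  3  3  4
 Z  0  0  1  2  3  4  4  4
 Z  0  0  1  2  3  4  4  4
 R  0  0  1  2  3  4  5  5
 B  0  1  1  2  3  4  5  5
 L  0  1  2  2  3  4  5  6
dp[11][7] = 6. One LCS (by backtracking along matches): LRZZRL.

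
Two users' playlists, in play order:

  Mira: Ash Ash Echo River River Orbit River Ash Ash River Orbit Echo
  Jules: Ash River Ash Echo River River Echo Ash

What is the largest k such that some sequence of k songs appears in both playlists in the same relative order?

6

One common subsequence of length 6: Ash [1,1], Ash [2,3], Echo [3,4], River [4,5], River [5,6], Ash [9,8]. Since dp[12][8] = 6, nothing longer is possible.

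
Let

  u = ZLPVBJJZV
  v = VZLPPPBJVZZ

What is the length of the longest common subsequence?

Let dp[i][j] be the LCS length of the first i characters of u and the first j characters of v. dp[i][j] = dp[i-1][j-1]+1 when the i-th and j-th characters match, else max(dp[i-1][j], dp[i][j-1]).
    ·  V  Z  L  P  P  P  B  J  V  Z  Z
 ·  0  0  0  0  0  0  0  0  0  0  0  0
 Z  0  0  1  1  1  1  1  1  1  1  1  1
 L  0  0  1  2  2  2  2  2  2  2  2  2
 P  0  0  1  2  3  3  3  3  3  3  3  3
 V  0  1  1  2  3  3  3  3  3  4  4  4
 B  0  1  1  2  3  3  3  4  4  4  4  4
 J  0  1  1  2  3  3  3  4  5  5  5  5
 J  0  1  1  2  3  3  3  4  5  5  5  5
 Z  0  1  2  2  3  3  3  4  5  5  6  6
 V  0  1  2  2  3  3  3  4  5  6  6  6
dp[9][11] = 6. One LCS (by backtracking along matches): ZLPBJZ.

6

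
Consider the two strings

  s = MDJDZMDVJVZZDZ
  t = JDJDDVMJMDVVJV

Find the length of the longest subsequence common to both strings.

Pick D at s[2]=t[2], then J at s[3]=t[3], then D at s[4]=t[5], then M at s[6]=t[9], then D at s[7]=t[10], then V at s[8]=t[12], then J at s[9]=t[13], then V at s[10]=t[14]; all 8 characters appear in both, in order. dp[14][14] = 8 confirms this is the maximum.

8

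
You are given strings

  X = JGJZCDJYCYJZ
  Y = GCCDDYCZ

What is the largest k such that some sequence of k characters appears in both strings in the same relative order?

Let dp[i][j] be the LCS length of the first i characters of X and the first j characters of Y. dp[i][j] = dp[i-1][j-1]+1 when the i-th and j-th characters match, else max(dp[i-1][j], dp[i][j-1]).
    ·  G  C  C  D  D  Y  C  Z
 ·  0  0  0  0  0  0  0  0  0
 J  0  0  0  0  0  0  0  0  0
 G  0  1  1  1  1  1  1  1  1
 J  0  1  1  1  1  1  1  1  1
 Z  0  1  1  1  1  1  1  1  2
 C  0  1  2  2  2  2  2  2  2
 D  0  1  2  2  3  3  3  3  3
 J  0  1  2  2  3  3  3  3  3
 Y  0  1  2  2  3  3  4  4  4
 C  0  1  2  3  3  3  4  5  5
 Y  0  1  2  3  3  3  4  5  5
 J  0  1  2  3  3  3  4  5  5
 Z  0  1  2  3  3  3  4  5  6
dp[12][8] = 6. One LCS (by backtracking along matches): GCDYCZ.

6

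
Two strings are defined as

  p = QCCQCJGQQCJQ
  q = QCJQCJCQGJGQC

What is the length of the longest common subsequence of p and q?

8

Pick Q [1,4] → C [2,5] → C [3,7] → Q [4,8] → J [6,10] → G [7,11] → Q [9,12] → C [10,13]; all 8 characters appear in both, in order. The LCS DP gives dp[12][13] = 8, so this is optimal.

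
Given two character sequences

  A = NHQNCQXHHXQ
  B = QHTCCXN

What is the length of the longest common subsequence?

3

Let dp[i][j] be the LCS length of the first i characters of A and the first j characters of B. dp[i][j] = dp[i-1][j-1]+1 when the i-th and j-th characters match, else max(dp[i-1][j], dp[i][j-1]).
    ·  Q  H  T  C  C  X  N
 ·  0  0  0  0  0  0  0  0
 N  0  0  0  0  0  0  0  1
 H  0  0  1  1  1  1  1  1
 Q  0  1  1  1  1  1  1  1
 N  0  1  1  1  1  1  1  2
 C  0  1  1  1  2  2  2  2
 Q  0  1  1  1  2  2  2  2
 X  0  1  1  1  2  2  3  3
 H  0  1  2  2  2  2  3  3
 H  0  1  2  2  2  2  3  3
 X  0  1  2  2  2  2  3  3
 Q  0  1  2  2  2  2  3  3
dp[11][7] = 3. One LCS (by backtracking along matches): HCX.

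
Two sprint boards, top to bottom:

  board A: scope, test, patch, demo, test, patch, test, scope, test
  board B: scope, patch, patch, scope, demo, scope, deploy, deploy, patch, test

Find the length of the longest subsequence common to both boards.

Pick scope [1,1], then patch [3,3], then demo [4,5], then patch [6,9], then test [9,10]; all 5 tasks appear in both, in order. Since dp[9][10] = 5, nothing longer is possible.

5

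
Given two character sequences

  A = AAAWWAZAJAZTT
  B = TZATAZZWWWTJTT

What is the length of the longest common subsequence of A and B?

7

Pick A at A[1]=B[3], A at A[2]=B[5], W at A[4]=B[9], W at A[5]=B[10], J at A[9]=B[12], T at A[12]=B[13], T at A[13]=B[14]; all 7 characters appear in both, in order, and the DP table's final entry dp[13][14] is also 7, so no common subsequence is longer.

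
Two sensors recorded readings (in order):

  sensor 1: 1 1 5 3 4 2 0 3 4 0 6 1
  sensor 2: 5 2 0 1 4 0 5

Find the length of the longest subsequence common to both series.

5

Pick 5 [3,1]; then 2 [6,2]; then 0 [7,3]; then 4 [9,5]; then 0 [10,6]; all 5 values appear in both, in order. dp[12][7] = 5 confirms this is the maximum.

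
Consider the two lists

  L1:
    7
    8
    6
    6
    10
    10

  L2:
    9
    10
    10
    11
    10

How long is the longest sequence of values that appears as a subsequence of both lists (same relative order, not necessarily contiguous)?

One common subsequence of length 2: 10 (L1 #5, L2 #3), then 10 (L1 #6, L2 #5). Since dp[6][5] = 2, nothing longer is possible.

2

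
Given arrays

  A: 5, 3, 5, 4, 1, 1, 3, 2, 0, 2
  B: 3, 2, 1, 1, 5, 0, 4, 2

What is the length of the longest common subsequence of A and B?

Let dp[i][j] be the LCS length of the first i values of A and the first j values of B. dp[i][j] = dp[i-1][j-1]+1 when the i-th and j-th values match, else max(dp[i-1][j], dp[i][j-1]).
    ·  3  2  1  1  5  0  4  2
 ·  0  0  0  0  0  0  0  0  0
 5  0  0  0  0  0  1  1  1  1
 3  0  1  1  1  1  1  1  1  1
 5  0  1  1  1  1  2  2  2  2
 4  0  1  1  1  1  2  2  3  3
 1  0  1  1  2  2  2  2  3  3
 1  0  1  1  2  3  3  3  3  3
 3  0  1  1  2  3  3  3  3  3
 2  0  1  2  2  3  3  3  3  4
 0  0  1  2  2  3  3  4  4  4
 2  0  1  2  2  3  3  4  4  5
dp[10][8] = 5. One LCS (by backtracking along matches): 3, 1, 1, 0, 2.

5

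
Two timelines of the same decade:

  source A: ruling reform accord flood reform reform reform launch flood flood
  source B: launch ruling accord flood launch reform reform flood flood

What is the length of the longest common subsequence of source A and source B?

7

Taking ruling [1,2]; then accord [3,3]; then flood [4,4]; then reform [6,6]; then reform [7,7]; then flood [9,8]; then flood [10,9] gives a common subsequence of length 7. The LCS DP gives dp[10][9] = 7, so this is optimal.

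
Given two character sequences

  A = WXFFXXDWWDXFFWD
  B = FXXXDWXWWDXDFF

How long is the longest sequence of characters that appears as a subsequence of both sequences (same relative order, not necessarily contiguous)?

Pick X (A #2, B #2); then X (A #5, B #3); then X (A #6, B #4); then D (A #7, B #5); then W (A #8, B #8); then W (A #9, B #9); then D (A #10, B #10); then X (A #11, B #11); then F (A #12, B #13); then F (A #13, B #14); all 10 characters appear in both, in order, and the DP table's final entry dp[15][14] is also 10, so no common subsequence is longer.

10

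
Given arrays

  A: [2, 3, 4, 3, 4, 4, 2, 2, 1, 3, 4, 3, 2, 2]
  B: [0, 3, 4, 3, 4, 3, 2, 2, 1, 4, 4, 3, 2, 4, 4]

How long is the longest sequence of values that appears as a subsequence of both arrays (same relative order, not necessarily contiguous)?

10

Pick 3 (A #2, B #2), then 4 (A #3, B #3), then 3 (A #4, B #4), then 4 (A #5, B #5), then 2 (A #7, B #7), then 2 (A #8, B #8), then 1 (A #9, B #9), then 4 (A #11, B #11), then 3 (A #12, B #12), then 2 (A #13, B #13); all 10 values appear in both, in order. Since dp[14][15] = 10, nothing longer is possible.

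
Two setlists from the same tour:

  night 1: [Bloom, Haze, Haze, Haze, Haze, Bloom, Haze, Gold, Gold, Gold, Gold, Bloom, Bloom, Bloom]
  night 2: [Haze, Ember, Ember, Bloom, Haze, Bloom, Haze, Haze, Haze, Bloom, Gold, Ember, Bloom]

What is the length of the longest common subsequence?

Taking Bloom [1,4], then Haze [2,5], then Haze [3,7], then Haze [4,8], then Haze [5,9], then Bloom [6,10], then Gold [8,11], then Bloom [14,13] gives a common subsequence of length 8. The LCS DP gives dp[14][13] = 8, so this is optimal.

8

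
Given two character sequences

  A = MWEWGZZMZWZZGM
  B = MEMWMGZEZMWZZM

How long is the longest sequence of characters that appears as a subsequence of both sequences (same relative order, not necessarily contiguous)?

Taking M at A[1]=B[1]; then E at A[3]=B[2]; then W at A[4]=B[4]; then G at A[5]=B[6]; then Z at A[6]=B[7]; then Z at A[7]=B[9]; then M at A[8]=B[10]; then W at A[10]=B[11]; then Z at A[11]=B[12]; then Z at A[12]=B[13]; then M at A[14]=B[14] gives a common subsequence of length 11. The LCS DP gives dp[14][14] = 11, so this is optimal.

11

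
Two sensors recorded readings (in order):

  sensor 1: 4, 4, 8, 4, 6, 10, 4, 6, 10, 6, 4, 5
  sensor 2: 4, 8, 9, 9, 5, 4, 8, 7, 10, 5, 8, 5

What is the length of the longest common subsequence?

Taking 4 at sensor 1[1]=sensor 2[1]; then 4 at sensor 1[2]=sensor 2[6]; then 8 at sensor 1[3]=sensor 2[7]; then 10 at sensor 1[6]=sensor 2[9]; then 5 at sensor 1[12]=sensor 2[12] gives a common subsequence of length 5, and the DP table's final entry dp[12][12] is also 5, so no common subsequence is longer.

5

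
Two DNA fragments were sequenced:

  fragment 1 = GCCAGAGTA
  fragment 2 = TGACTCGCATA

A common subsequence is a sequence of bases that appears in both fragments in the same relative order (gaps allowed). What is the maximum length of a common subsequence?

7

One common subsequence of length 7: G [1,2] → C [2,4] → C [3,6] → G [5,7] → A [6,9] → T [8,10] → A [9,11]. Since dp[9][11] = 7, nothing longer is possible.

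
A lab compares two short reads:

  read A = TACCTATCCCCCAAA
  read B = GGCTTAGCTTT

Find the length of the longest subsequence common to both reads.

Match T [1,5], then A [2,6], then C [3,8], then T [5,10], then T [7,11] — 5 bases in the same relative order in both, and the DP table's final entry dp[15][11] is also 5, so no common subsequence is longer.

5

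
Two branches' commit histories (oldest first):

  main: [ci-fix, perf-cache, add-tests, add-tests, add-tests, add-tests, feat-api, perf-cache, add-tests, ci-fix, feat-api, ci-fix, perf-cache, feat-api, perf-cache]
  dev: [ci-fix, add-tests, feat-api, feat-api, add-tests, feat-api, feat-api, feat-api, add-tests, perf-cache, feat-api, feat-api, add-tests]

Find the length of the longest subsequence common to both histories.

7

Match ci-fix at main[1]=dev[1] → add-tests at main[3]=dev[2] → add-tests at main[4]=dev[5] → add-tests at main[6]=dev[9] → perf-cache at main[8]=dev[10] → feat-api at main[11]=dev[11] → feat-api at main[14]=dev[12] — 7 commits in the same relative order in both. Since dp[15][13] = 7, nothing longer is possible.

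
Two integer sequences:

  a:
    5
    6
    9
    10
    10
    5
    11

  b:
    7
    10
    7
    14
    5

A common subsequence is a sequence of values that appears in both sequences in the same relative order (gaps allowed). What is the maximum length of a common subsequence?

2

Match 10 [4,2], then 5 [6,5] — 2 values in the same relative order in both. The LCS DP gives dp[7][5] = 2, so this is optimal.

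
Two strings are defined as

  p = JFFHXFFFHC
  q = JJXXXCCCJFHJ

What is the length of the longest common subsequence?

Let dp[i][j] be the LCS length of the first i characters of p and the first j characters of q. dp[i][j] = dp[i-1][j-1]+1 when the i-th and j-th characters match, else max(dp[i-1][j], dp[i][j-1]).
    ·  J  J  X  X  X  C  C  C  J  F  H  J
 ·  0  0  0  0  0  0  0  0  0  0  0  0  0
 J  0  1  1  1  1  1  1  1  1  1  1  1  1
 F  0  1  1  1  1  1  1  1  1  1  2  2  2
 F  0  1  1  1  1  1  1  1  1  1  2  2  2
 H  0  1  1  1  1  1  1  1  1  1  2  3  3
 X  0  1  1  2  2  2  2  2  2  2  2  3  3
 F  0  1  1  2  2  2  2  2  2  2  3  3  3
 F  0  1  1  2  2  2  2  2  2  2  3  3  3
 F  0  1  1  2  2  2  2  2  2  2  3  3  3
 H  0  1  1  2  2  2  2  2  2  2  3  4  4
 C  0  1  1  2  2  2  3  3  3  3  3  4  4
dp[10][12] = 4. One LCS (by backtracking along matches): JXFH.

4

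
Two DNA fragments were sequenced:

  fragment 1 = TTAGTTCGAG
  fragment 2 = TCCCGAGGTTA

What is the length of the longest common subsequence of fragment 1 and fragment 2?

6

Let dp[i][j] be the LCS length of the first i bases of fragment 1 and the first j bases of fragment 2. dp[i][j] = dp[i-1][j-1]+1 when the i-th and j-th bases match, else max(dp[i-1][j], dp[i][j-1]).
    ·  T  C  C  C  G  A  G  G  T  T  A
 ·  0  0  0  0  0  0  0  0  0  0  0  0
 T  0  1  1  1  1  1  1  1  1  1  1  1
 T  0  1  1  1  1  1  1  1  1  2  2  2
 A  0  1  1  1  1  1  2  2  2  2  2  3
 G  0  1  1  1  1  2  2  3  3  3  3  3
 T  0  1  1  1  1  2  2  3  3  4  4  4
 T  0  1  1  1  1  2  2  3  3  4  5  5
 C  0  1  2  2  2  2  2  3  3  4  5  5
 G  0  1  2  2  2  3  3  3  4  4  5  5
 A  0  1  2  2  2  3  4  4  4  4  5  6
 G  0  1  2  2  2  3  4  5  5  5  5  6
dp[10][11] = 6. One LCS (by backtracking along matches): TAGTTA.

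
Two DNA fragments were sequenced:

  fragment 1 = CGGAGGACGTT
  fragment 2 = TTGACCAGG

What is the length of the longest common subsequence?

4

Let dp[i][j] be the LCS length of the first i bases of fragment 1 and the first j bases of fragment 2. dp[i][j] = dp[i-1][j-1]+1 when the i-th and j-th bases match, else max(dp[i-1][j], dp[i][j-1]).
    ·  T  T  G  A  C  C  A  G  G
 ·  0  0  0  0  0  0  0  0  0  0
 C  0  0  0  0  0  1  1  1  1  1
 G  0  0  0  1  1  1  1  1  2  2
 G  0  0  0  1  1  1  1  1  2  3
 A  0  0  0  1  2  2  2  2  2  3
 G  0  0  0  1  2  2  2  2  3  3
 G  0  0  0  1  2  2  2  2  3  4
 A  0  0  0  1  2  2  2  3  3  4
 C  0  0  0  1  2  3  3  3  3  4
 G  0  0  0  1  2  3  3  3  4  4
 T  0  1  1  1  2  3  3  3  4  4
 T  0  1  2  2  2  3  3  3  4  4
dp[11][9] = 4. One LCS (by backtracking along matches): CAGG.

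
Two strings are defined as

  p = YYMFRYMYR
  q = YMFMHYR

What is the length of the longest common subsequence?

6

Match Y (p #2, q #1), M (p #3, q #2), F (p #4, q #3), M (p #7, q #4), Y (p #8, q #6), R (p #9, q #7) — 6 characters in the same relative order in both. Since dp[9][7] = 6, nothing longer is possible.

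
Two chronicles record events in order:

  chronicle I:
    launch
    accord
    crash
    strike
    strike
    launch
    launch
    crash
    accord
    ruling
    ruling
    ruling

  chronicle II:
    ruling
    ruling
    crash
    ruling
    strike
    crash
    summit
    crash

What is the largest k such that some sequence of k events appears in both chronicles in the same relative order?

Pick crash (chronicle I #3, chronicle II #3) → strike (chronicle I #4, chronicle II #5) → crash (chronicle I #8, chronicle II #8); all 3 events appear in both, in order. The LCS DP gives dp[12][8] = 3, so this is optimal.

3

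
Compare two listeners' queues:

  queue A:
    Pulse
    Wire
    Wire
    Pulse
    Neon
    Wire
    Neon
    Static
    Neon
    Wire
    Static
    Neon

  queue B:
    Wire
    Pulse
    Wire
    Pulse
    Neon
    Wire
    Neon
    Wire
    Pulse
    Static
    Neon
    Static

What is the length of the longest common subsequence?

9

One common subsequence of length 9: Pulse [1,2], then Wire [3,3], then Pulse [4,4], then Neon [5,5], then Wire [6,6], then Neon [7,7], then Static [8,10], then Neon [9,11], then Static [11,12], and the DP table's final entry dp[12][12] is also 9, so no common subsequence is longer.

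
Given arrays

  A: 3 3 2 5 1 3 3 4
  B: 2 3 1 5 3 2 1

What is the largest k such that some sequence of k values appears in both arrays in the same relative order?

4

Let dp[i][j] be the LCS length of the first i values of A and the first j values of B. dp[i][j] = dp[i-1][j-1]+1 when the i-th and j-th values match, else max(dp[i-1][j], dp[i][j-1]).
    ·  2  3  1  5  3  2  1
 ·  0  0  0  0  0  0  0  0
 3  0  0  1  1  1  1  1  1
 3  0  0  1  1  1  2  2  2
 2  0  1  1  1  1  2  3  3
 5  0  1  1  1  2  2  3  3
 1  0  1  1  2  2  2  3  4
 3  0  1  2  2  2  3  3  4
 3  0  1  2  2  2  3  3  4
 4  0  1  2  2  2  3  3  4
dp[8][7] = 4. One LCS (by backtracking along matches): 3, 3, 2, 1.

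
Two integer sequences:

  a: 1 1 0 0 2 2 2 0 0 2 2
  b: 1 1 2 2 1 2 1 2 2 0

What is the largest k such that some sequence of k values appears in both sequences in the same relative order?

Pick 1 [1,1]; then 1 [2,2]; then 2 [5,3]; then 2 [6,4]; then 2 [7,6]; then 2 [10,8]; then 2 [11,9]; all 7 values appear in both, in order. dp[11][10] = 7 confirms this is the maximum.

7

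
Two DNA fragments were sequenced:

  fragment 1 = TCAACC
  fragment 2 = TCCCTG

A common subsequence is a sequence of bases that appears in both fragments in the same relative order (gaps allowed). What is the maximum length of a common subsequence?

4

Match T at fragment 1[1]=fragment 2[1], C at fragment 1[2]=fragment 2[2], C at fragment 1[5]=fragment 2[3], C at fragment 1[6]=fragment 2[4] — 4 bases in the same relative order in both. dp[6][6] = 4 confirms this is the maximum.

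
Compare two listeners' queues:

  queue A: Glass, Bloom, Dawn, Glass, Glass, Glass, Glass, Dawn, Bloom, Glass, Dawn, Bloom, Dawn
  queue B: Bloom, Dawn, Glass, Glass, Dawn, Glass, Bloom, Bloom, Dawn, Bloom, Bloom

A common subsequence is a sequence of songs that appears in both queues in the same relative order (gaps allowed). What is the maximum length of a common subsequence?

Match Bloom at queue A[2]=queue B[1] → Dawn at queue A[3]=queue B[2] → Glass at queue A[4]=queue B[3] → Glass at queue A[5]=queue B[4] → Glass at queue A[6]=queue B[6] → Dawn at queue A[8]=queue B[9] → Bloom at queue A[9]=queue B[10] → Bloom at queue A[12]=queue B[11] — 8 songs in the same relative order in both, and the DP table's final entry dp[13][11] is also 8, so no common subsequence is longer.

8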